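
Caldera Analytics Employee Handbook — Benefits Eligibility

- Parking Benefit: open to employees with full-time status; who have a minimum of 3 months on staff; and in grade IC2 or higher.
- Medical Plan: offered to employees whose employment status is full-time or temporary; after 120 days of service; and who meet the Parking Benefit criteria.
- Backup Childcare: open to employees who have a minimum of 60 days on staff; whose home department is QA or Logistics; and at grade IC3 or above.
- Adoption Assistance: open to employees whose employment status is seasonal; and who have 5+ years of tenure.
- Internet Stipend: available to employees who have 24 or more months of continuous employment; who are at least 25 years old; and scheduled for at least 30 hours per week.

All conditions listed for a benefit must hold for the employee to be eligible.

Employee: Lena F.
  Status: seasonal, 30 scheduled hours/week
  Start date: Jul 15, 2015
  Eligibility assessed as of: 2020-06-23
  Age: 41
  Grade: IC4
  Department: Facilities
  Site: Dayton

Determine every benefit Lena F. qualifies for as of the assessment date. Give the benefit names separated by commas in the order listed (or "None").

Internet Stipend

Service from Jul 15, 2015 to 2020-06-23: 1805 days.
Parking Benefit — status seasonal ✗ (requires full-time) → not eligible.
Medical Plan — status seasonal ✗ (requires full-time or temporary) → not eligible.
Backup Childcare — service 1805 days ≥ 60 days ✓; dept Facilities ✗ → not eligible.
Adoption Assistance — status seasonal ✓; service 1805 days < 5 years (≈1825 days) ✗ → not eligible.
Internet Stipend — service 1805 days ≥ 24 months (≈720 days) ✓; age 41 ≥ 25 ✓; 30 hrs/wk ≥ 30 ✓ → eligible.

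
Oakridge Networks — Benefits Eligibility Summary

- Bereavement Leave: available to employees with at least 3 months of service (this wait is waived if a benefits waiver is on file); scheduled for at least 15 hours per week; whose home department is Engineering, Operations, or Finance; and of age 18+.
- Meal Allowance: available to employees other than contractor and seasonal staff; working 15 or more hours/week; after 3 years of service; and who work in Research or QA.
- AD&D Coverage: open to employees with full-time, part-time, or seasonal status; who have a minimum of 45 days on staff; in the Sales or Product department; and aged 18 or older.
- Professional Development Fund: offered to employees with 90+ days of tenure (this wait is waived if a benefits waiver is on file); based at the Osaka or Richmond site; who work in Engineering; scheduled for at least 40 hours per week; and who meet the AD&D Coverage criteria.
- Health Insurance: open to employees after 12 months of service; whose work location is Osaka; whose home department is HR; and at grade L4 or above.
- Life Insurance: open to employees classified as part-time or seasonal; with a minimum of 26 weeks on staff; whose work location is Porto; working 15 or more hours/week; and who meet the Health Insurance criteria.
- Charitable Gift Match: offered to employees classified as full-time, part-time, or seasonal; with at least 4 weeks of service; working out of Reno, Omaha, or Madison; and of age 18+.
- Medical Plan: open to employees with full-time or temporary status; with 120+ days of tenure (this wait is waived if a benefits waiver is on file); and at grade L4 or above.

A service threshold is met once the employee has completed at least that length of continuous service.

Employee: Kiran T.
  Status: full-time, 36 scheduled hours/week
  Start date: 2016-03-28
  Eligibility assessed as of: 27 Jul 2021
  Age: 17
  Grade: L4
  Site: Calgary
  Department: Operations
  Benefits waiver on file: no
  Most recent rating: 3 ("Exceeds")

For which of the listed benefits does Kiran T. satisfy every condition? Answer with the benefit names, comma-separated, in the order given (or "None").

Medical Plan

Service from 2016-03-28 to 27 Jul 2021: 1947 days.
Bereavement Leave — no waiver, service 1947 days ≥ 3 months (≈90 days) ✓; 36 hrs/wk ≥ 15 ✓; dept Operations ✓; age 17 < 18 ✗ → not eligible.
Meal Allowance — status full-time ✓ (not excluded); 36 hrs/wk ≥ 15 ✓; service 1947 days ≥ 3 years (≈1095 days) ✓; dept Operations ✗ → not eligible.
AD&D Coverage — status full-time ✓; service 1947 days ≥ 45 days ✓; dept Operations ✗ → not eligible.
Professional Development Fund — no waiver, service 1947 days ≥ 90 days ✓; site Calgary ✗ (not Osaka or Richmond) → not eligible.
Health Insurance — service 1947 days ≥ 12 months (≈360 days) ✓; site Calgary ✗ (not Osaka) → not eligible.
Life Insurance — status full-time ✗ (requires part-time or seasonal) → not eligible.
Charitable Gift Match — status full-time ✓; service 1947 days ≥ 4 weeks (≈28 days) ✓; site Calgary ✗ (not Reno, Omaha, or Madison) → not eligible.
Medical Plan — status full-time ✓; no waiver, service 1947 days ≥ 120 days ✓; grade L4 ≥ L4 ✓ → eligible.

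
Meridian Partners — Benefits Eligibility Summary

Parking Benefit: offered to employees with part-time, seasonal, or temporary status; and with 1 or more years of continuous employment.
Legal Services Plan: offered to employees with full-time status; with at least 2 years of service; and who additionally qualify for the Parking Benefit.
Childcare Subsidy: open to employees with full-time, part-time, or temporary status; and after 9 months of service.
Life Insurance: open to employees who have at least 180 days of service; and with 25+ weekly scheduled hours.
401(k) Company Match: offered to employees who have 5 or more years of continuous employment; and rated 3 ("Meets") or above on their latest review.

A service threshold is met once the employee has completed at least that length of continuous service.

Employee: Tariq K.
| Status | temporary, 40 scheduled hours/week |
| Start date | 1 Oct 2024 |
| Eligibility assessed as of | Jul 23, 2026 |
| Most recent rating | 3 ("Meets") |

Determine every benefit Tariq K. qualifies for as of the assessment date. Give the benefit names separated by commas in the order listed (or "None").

Parking Benefit, Childcare Subsidy, Life Insurance

Service from 1 Oct 2024 to Jul 23, 2026: 660 days.
Parking Benefit — status temporary ✓; service 660 days ≥ 1 year (≈365 days) ✓ → eligible.
Legal Services Plan — status temporary ✗ (requires full-time) → not eligible.
Childcare Subsidy — status temporary ✓; service 660 days ≥ 9 months (≈270 days) ✓ → eligible.
Life Insurance — service 660 days ≥ 180 days ✓; 40 hrs/wk ≥ 25 ✓ → eligible.
401(k) Company Match — service 660 days < 5 years (≈1825 days) ✗ → not eligible.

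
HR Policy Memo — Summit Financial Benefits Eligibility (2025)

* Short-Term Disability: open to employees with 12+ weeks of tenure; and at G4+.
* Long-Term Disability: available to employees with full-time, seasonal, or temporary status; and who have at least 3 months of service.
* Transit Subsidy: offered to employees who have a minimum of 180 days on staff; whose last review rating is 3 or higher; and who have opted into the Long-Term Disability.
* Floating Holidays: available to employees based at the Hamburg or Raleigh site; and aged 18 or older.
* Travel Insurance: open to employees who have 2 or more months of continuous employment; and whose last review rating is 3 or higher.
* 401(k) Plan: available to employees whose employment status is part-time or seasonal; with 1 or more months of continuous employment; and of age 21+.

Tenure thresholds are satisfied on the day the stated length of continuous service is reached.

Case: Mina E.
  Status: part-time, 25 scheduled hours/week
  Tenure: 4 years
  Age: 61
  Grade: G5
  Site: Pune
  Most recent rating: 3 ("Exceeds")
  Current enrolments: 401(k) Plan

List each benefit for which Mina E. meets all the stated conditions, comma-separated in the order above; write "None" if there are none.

Short-Term Disability, Travel Insurance, 401(k) Plan

Short-Term Disability — service 4 years ≥ 12 weeks (≈84 days) ✓; grade G5 ≥ G4 ✓ → eligible.
Long-Term Disability — status part-time ✗ (requires full-time, seasonal, or temporary) → not eligible.
Transit Subsidy — service 4 years ≥ 180 days ✓; rating 3 ≥ 3 ✓; not enrolled in Long-Term Disability ✗ → not eligible.
Floating Holidays — site Pune ✗ (not Hamburg or Raleigh) → not eligible.
Travel Insurance — service 4 years ≥ 2 months (≈60 days) ✓; rating 3 ≥ 3 ✓ → eligible.
401(k) Plan — status part-time ✓; service 4 years ≥ 1 month (≈30 days) ✓; age 61 ≥ 21 ✓ → eligible.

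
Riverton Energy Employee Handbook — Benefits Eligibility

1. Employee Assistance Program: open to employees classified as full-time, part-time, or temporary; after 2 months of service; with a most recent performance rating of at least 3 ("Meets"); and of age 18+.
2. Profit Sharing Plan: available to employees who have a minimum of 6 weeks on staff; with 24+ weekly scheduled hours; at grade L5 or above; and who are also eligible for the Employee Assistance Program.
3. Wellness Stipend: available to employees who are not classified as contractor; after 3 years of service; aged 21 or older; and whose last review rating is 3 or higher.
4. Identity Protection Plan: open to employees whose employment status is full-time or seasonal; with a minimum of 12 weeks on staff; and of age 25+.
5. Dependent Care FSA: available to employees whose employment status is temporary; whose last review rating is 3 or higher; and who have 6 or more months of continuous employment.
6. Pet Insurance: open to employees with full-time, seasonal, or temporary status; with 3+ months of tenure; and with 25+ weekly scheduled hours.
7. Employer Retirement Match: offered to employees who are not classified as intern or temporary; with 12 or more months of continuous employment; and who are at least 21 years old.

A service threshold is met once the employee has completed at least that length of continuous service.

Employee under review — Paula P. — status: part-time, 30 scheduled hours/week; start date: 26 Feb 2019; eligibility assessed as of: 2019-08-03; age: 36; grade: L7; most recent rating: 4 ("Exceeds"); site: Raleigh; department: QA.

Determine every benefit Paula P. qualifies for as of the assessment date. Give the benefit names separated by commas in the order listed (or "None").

Employee Assistance Program, Profit Sharing Plan

Service from 26 Feb 2019 to 2019-08-03: 158 days.
Employee Assistance Program — status part-time ✓; service 158 days ≥ 2 months (≈60 days) ✓; rating 4 ≥ 3 ✓; age 36 ≥ 18 ✓ → eligible.
Profit Sharing Plan — service 158 days ≥ 6 weeks (≈42 days) ✓; 30 hrs/wk ≥ 24 ✓; grade L7 ≥ L5 ✓; eligible for Employee Assistance Program ✓ → eligible.
Wellness Stipend — status part-time ✓ (not excluded); service 158 days < 3 years (≈1095 days) ✗ → not eligible.
Identity Protection Plan — status part-time ✗ (requires full-time or seasonal) → not eligible.
Dependent Care FSA — status part-time ✗ (requires temporary) → not eligible.
Pet Insurance — status part-time ✗ (requires full-time, seasonal, or temporary) → not eligible.
Employer Retirement Match — status part-time ✓ (not excluded); service 158 days < 12 months (≈360 days) ✗ → not eligible.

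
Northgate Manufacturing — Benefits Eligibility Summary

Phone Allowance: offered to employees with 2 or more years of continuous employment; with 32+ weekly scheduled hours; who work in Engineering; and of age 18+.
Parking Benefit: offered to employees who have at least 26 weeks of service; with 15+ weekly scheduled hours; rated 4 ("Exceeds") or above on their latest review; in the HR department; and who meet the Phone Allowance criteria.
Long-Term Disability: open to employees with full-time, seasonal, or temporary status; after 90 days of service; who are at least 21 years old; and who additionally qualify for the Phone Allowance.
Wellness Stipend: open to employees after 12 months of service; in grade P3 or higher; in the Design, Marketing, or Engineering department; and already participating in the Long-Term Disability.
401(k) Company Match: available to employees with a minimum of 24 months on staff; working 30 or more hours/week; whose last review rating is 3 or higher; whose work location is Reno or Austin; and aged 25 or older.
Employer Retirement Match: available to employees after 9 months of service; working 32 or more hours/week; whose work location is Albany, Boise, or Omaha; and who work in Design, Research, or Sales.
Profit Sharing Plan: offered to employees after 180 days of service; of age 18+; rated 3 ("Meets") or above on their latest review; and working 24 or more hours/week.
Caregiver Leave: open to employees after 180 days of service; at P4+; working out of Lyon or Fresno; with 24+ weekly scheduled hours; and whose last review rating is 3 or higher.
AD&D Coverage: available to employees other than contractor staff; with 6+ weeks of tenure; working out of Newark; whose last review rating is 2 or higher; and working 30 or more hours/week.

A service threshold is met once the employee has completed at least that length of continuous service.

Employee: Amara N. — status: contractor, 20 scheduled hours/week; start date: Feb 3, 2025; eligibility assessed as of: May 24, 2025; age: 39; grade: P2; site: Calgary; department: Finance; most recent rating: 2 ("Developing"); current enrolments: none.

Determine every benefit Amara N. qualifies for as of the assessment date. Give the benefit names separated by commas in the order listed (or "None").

None

Service from Feb 3, 2025 to May 24, 2025: 110 days.
Phone Allowance — service 110 days < 2 years (≈730 days) ✗ → not eligible.
Parking Benefit — service 110 days < 26 weeks (≈182 days) ✗ → not eligible.
Long-Term Disability — status contractor ✗ (requires full-time, seasonal, or temporary) → not eligible.
Wellness Stipend — service 110 days < 12 months (≈360 days) ✗ → not eligible.
401(k) Company Match — service 110 days < 24 months (≈720 days) ✗ → not eligible.
Employer Retirement Match — service 110 days < 9 months (≈270 days) ✗ → not eligible.
Profit Sharing Plan — service 110 days < 180 days ✗ → not eligible.
Caregiver Leave — service 110 days < 180 days ✗ → not eligible.
AD&D Coverage — status contractor ✗ (excluded) → not eligible.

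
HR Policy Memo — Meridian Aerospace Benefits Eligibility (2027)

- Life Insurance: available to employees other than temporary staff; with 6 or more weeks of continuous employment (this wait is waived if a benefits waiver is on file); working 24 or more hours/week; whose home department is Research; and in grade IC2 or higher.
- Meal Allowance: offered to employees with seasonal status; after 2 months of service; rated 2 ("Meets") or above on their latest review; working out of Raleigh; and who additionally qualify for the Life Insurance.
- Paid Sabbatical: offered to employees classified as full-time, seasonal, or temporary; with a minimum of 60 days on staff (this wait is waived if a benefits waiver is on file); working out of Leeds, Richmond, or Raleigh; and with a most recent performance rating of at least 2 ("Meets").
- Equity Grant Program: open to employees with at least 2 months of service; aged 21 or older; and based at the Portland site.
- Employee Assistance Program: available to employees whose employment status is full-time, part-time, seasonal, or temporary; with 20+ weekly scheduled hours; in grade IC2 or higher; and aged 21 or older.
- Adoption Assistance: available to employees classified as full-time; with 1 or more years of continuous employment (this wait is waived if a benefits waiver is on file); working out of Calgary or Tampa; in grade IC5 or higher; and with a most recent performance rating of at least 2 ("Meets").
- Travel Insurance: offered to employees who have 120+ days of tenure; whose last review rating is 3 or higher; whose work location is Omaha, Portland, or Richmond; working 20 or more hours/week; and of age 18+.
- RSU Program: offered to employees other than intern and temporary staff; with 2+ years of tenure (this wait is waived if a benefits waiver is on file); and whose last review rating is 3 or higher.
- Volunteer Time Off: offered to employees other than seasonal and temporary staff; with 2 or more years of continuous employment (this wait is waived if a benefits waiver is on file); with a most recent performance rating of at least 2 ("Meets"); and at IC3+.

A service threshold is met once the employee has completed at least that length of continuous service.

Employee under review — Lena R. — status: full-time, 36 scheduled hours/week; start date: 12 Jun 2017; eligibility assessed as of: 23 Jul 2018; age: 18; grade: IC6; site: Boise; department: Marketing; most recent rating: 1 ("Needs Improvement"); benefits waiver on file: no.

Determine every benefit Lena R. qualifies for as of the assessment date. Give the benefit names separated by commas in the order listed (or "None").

Service from 12 Jun 2017 to 23 Jul 2018: 406 days.
Life Insurance — status full-time ✓ (not excluded); no waiver, service 406 days ≥ 6 weeks (≈42 days) ✓; 36 hrs/wk ≥ 24 ✓; dept Marketing ✗ → not eligible.
Meal Allowance — status full-time ✗ (requires seasonal) → not eligible.
Paid Sabbatical — status full-time ✓; no waiver, service 406 days ≥ 60 days ✓; site Boise ✗ (not Leeds, Richmond, or Raleigh) → not eligible.
Equity Grant Program — service 406 days ≥ 2 months (≈60 days) ✓; age 18 < 21 ✗ → not eligible.
Employee Assistance Program — status full-time ✓; 36 hrs/wk ≥ 20 ✓; grade IC6 ≥ IC2 ✓; age 18 < 21 ✗ → not eligible.
Adoption Assistance — status full-time ✓; no waiver, service 406 days ≥ 1 year (≈365 days) ✓; site Boise ✗ (not Calgary or Tampa) → not eligible.
Travel Insurance — service 406 days ≥ 120 days ✓; rating 1 < 3 ✗ → not eligible.
RSU Program — status full-time ✓ (not excluded); no waiver, service 406 days < 2 years (≈730 days) ✗ → not eligible.
Volunteer Time Off — status full-time ✓ (not excluded); no waiver, service 406 days < 2 years (≈730 days) ✗ → not eligible.

None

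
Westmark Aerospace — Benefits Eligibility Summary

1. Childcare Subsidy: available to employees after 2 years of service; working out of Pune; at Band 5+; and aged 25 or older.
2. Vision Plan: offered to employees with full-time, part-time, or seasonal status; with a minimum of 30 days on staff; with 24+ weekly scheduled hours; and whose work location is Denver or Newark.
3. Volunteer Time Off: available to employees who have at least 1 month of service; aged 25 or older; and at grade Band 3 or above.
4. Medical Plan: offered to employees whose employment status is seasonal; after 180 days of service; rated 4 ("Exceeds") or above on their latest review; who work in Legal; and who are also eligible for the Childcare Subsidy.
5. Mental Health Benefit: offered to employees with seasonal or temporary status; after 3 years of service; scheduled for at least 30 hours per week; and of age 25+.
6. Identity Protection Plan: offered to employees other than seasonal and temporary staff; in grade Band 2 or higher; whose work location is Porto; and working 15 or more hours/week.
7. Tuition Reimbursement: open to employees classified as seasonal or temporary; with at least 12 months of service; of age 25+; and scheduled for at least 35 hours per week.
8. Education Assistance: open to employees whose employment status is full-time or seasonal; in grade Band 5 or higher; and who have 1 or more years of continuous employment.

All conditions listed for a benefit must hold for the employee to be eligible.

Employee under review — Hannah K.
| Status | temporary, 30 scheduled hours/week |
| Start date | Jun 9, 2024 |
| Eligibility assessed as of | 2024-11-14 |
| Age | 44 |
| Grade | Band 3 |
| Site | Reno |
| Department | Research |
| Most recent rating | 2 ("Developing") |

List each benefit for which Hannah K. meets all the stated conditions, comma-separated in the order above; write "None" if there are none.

Volunteer Time Off

Service from Jun 9, 2024 to 2024-11-14: 158 days.
Childcare Subsidy — service 158 days < 2 years (≈730 days) ✗ → not eligible.
Vision Plan — status temporary ✗ (requires full-time, part-time, or seasonal) → not eligible.
Volunteer Time Off — service 158 days ≥ 1 month (≈30 days) ✓; age 44 ≥ 25 ✓; grade Band 3 ≥ Band 3 ✓ → eligible.
Medical Plan — status temporary ✗ (requires seasonal) → not eligible.
Mental Health Benefit — status temporary ✓; service 158 days < 3 years (≈1095 days) ✗ → not eligible.
Identity Protection Plan — status temporary ✗ (excluded) → not eligible.
Tuition Reimbursement — status temporary ✓; service 158 days < 12 months (≈360 days) ✗ → not eligible.
Education Assistance — status temporary ✗ (requires full-time or seasonal) → not eligible.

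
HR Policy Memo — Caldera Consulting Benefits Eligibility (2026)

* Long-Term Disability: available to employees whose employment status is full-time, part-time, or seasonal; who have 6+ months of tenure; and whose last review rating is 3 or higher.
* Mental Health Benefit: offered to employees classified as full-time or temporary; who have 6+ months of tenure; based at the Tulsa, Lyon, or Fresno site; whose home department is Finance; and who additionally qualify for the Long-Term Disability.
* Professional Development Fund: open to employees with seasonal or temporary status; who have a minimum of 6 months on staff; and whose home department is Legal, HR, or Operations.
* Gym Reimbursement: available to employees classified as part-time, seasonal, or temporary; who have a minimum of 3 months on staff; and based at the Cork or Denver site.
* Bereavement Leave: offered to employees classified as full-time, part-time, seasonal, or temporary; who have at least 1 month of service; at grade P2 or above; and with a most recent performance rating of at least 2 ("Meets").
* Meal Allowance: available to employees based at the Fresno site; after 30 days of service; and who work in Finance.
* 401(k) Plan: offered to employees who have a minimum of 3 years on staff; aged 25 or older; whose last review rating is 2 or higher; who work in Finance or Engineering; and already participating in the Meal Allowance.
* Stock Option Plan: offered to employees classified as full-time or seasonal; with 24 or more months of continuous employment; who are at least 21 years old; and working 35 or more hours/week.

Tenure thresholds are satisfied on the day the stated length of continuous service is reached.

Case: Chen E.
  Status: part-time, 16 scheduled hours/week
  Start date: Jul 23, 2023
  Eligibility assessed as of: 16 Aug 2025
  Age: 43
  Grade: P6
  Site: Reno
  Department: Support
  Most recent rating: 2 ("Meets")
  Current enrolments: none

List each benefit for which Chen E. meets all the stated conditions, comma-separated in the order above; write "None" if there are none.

Service from Jul 23, 2023 to 16 Aug 2025: 755 days.
Long-Term Disability — status part-time ✓; service 755 days ≥ 6 months (≈180 days) ✓; rating 2 < 3 ✗ → not eligible.
Mental Health Benefit — status part-time ✗ (requires full-time or temporary) → not eligible.
Professional Development Fund — status part-time ✗ (requires seasonal or temporary) → not eligible.
Gym Reimbursement — status part-time ✓; service 755 days ≥ 3 months (≈90 days) ✓; site Reno ✗ (not Cork or Denver) → not eligible.
Bereavement Leave — status part-time ✓; service 755 days ≥ 1 month (≈30 days) ✓; grade P6 ≥ P2 ✓; rating 2 ≥ 2 ✓ → eligible.
Meal Allowance — site Reno ✗ (not Fresno) → not eligible.
401(k) Plan — service 755 days < 3 years (≈1095 days) ✗ → not eligible.
Stock Option Plan — status part-time ✗ (requires full-time or seasonal) → not eligible.

Bereavement Leave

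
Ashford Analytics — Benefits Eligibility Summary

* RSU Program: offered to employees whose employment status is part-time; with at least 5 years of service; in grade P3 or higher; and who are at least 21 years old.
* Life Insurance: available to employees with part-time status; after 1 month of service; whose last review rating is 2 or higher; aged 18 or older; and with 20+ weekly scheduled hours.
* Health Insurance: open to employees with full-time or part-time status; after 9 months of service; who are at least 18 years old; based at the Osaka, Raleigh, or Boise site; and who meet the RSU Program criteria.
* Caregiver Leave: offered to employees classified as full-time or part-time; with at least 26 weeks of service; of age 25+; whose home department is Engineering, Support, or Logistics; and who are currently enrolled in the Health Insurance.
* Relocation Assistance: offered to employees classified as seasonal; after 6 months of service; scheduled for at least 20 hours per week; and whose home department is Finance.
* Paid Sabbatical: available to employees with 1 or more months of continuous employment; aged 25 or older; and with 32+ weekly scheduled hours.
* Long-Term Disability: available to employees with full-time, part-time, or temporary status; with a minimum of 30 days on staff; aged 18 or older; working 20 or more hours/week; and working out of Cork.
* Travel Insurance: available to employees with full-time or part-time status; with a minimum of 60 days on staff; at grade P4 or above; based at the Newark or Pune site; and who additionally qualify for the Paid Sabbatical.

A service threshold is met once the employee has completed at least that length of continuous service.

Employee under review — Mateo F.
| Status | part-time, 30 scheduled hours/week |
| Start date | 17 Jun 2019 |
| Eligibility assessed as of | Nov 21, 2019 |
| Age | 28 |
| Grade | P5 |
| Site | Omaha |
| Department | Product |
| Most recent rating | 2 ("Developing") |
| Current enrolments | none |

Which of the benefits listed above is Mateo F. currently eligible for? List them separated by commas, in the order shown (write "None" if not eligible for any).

Life Insurance

Service from 17 Jun 2019 to Nov 21, 2019: 157 days.
RSU Program — status part-time ✓; service 157 days < 5 years (≈1825 days) ✗ → not eligible.
Life Insurance — status part-time ✓; service 157 days ≥ 1 month (≈30 days) ✓; rating 2 ≥ 2 ✓; age 28 ≥ 18 ✓; 30 hrs/wk ≥ 20 ✓ → eligible.
Health Insurance — status part-time ✓; service 157 days < 9 months (≈270 days) ✗ → not eligible.
Caregiver Leave — status part-time ✓; service 157 days < 26 weeks (≈182 days) ✗ → not eligible.
Relocation Assistance — status part-time ✗ (requires seasonal) → not eligible.
Paid Sabbatical — service 157 days ≥ 1 month (≈30 days) ✓; age 28 ≥ 25 ✓; 30 hrs/wk < 32 ✗ → not eligible.
Long-Term Disability — status part-time ✓; service 157 days ≥ 30 days ✓; age 28 ≥ 18 ✓; 30 hrs/wk ≥ 20 ✓; site Omaha ✗ (not Cork) → not eligible.
Travel Insurance — status part-time ✓; service 157 days ≥ 60 days ✓; grade P5 ≥ P4 ✓; site Omaha ✗ (not Newark or Pune) → not eligible.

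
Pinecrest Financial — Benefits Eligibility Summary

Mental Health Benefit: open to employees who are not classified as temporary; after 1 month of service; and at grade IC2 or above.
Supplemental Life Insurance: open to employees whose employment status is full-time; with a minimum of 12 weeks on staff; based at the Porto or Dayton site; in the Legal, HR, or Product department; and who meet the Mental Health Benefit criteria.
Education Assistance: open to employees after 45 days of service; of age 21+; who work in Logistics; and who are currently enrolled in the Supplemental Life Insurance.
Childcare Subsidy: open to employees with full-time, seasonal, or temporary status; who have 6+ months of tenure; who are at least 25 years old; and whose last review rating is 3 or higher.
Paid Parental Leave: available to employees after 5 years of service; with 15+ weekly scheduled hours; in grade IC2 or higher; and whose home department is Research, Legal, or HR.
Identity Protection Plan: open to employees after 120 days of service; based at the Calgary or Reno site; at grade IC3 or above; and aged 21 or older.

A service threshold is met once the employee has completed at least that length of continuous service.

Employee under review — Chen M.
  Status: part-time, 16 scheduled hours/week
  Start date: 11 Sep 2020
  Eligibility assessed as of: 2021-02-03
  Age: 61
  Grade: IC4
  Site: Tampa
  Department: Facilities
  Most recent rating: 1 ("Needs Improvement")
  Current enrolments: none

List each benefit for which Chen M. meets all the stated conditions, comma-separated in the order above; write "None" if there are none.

Mental Health Benefit

Service from 11 Sep 2020 to 2021-02-03: 145 days.
Mental Health Benefit — status part-time ✓ (not excluded); service 145 days ≥ 1 month (≈30 days) ✓; grade IC4 ≥ IC2 ✓ → eligible.
Supplemental Life Insurance — status part-time ✗ (requires full-time) → not eligible.
Education Assistance — service 145 days ≥ 45 days ✓; age 61 ≥ 21 ✓; dept Facilities ✗ → not eligible.
Childcare Subsidy — status part-time ✗ (requires full-time, seasonal, or temporary) → not eligible.
Paid Parental Leave — service 145 days < 5 years (≈1825 days) ✗ → not eligible.
Identity Protection Plan — service 145 days ≥ 120 days ✓; site Tampa ✗ (not Calgary or Reno) → not eligible.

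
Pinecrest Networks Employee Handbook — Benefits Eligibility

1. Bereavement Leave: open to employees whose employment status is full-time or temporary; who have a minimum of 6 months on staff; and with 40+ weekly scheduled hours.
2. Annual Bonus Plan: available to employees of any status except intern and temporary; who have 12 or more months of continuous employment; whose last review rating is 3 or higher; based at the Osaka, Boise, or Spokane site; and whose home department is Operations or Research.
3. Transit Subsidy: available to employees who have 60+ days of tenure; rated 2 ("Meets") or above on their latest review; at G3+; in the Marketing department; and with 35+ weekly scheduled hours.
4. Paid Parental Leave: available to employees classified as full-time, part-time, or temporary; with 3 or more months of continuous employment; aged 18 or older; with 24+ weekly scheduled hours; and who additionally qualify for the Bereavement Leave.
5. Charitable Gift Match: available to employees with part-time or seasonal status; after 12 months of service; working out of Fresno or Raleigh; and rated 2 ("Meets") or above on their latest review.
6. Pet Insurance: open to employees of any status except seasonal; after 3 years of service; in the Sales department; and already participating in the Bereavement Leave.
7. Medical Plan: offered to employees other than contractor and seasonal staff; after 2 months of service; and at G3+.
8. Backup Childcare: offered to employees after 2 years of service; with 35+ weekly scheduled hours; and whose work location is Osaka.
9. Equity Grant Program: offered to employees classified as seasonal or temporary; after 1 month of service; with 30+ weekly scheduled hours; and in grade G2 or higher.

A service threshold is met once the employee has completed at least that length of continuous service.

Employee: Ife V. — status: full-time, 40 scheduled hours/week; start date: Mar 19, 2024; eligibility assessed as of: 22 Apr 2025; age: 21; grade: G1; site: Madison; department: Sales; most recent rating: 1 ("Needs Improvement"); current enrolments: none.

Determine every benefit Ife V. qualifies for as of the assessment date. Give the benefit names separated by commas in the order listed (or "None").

Service from Mar 19, 2024 to 22 Apr 2025: 399 days.
Bereavement Leave — status full-time ✓; service 399 days ≥ 6 months (≈180 days) ✓; 40 hrs/wk ≥ 40 ✓ → eligible.
Annual Bonus Plan — status full-time ✓ (not excluded); service 399 days ≥ 12 months (≈360 days) ✓; rating 1 < 3 ✗ → not eligible.
Transit Subsidy — service 399 days ≥ 60 days ✓; rating 1 < 2 ✗ → not eligible.
Paid Parental Leave — status full-time ✓; service 399 days ≥ 3 months (≈90 days) ✓; age 21 ≥ 18 ✓; 40 hrs/wk ≥ 24 ✓; eligible for Bereavement Leave ✓ → eligible.
Charitable Gift Match — status full-time ✗ (requires part-time or seasonal) → not eligible.
Pet Insurance — status full-time ✓ (not excluded); service 399 days < 3 years (≈1095 days) ✗ → not eligible.
Medical Plan — status full-time ✓ (not excluded); service 399 days ≥ 2 months (≈60 days) ✓; grade G1 < G3 ✗ → not eligible.
Backup Childcare — service 399 days < 2 years (≈730 days) ✗ → not eligible.
Equity Grant Program — status full-time ✗ (requires seasonal or temporary) → not eligible.

Bereavement Leave, Paid Parental Leave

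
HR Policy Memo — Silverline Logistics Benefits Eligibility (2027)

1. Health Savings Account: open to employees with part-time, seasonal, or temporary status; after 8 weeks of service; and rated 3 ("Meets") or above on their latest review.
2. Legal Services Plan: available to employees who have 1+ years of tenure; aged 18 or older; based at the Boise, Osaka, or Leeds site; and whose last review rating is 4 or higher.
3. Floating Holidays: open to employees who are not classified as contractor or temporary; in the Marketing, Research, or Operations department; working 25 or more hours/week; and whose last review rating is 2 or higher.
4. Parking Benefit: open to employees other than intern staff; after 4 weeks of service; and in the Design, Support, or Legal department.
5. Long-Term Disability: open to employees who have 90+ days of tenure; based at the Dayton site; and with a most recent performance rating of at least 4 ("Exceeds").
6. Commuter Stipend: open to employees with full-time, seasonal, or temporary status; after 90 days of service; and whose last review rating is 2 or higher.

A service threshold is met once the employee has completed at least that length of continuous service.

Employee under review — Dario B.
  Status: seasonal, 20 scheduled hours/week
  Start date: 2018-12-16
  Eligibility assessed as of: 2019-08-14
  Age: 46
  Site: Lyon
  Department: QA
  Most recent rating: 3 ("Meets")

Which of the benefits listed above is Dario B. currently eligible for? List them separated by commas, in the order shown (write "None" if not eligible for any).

Service from 2018-12-16 to 2019-08-14: 241 days.
Health Savings Account — status seasonal ✓; service 241 days ≥ 8 weeks (≈56 days) ✓; rating 3 ≥ 3 ✓ → eligible.
Legal Services Plan — service 241 days < 1 year (≈365 days) ✗ → not eligible.
Floating Holidays — status seasonal ✓ (not excluded); dept QA ✗ → not eligible.
Parking Benefit — status seasonal ✓ (not excluded); service 241 days ≥ 4 weeks (≈28 days) ✓; dept QA ✗ → not eligible.
Long-Term Disability — service 241 days ≥ 90 days ✓; site Lyon ✗ (not Dayton) → not eligible.
Commuter Stipend — status seasonal ✓; service 241 days ≥ 90 days ✓; rating 3 ≥ 2 ✓ → eligible.

Health Savings Account, Commuter Stipend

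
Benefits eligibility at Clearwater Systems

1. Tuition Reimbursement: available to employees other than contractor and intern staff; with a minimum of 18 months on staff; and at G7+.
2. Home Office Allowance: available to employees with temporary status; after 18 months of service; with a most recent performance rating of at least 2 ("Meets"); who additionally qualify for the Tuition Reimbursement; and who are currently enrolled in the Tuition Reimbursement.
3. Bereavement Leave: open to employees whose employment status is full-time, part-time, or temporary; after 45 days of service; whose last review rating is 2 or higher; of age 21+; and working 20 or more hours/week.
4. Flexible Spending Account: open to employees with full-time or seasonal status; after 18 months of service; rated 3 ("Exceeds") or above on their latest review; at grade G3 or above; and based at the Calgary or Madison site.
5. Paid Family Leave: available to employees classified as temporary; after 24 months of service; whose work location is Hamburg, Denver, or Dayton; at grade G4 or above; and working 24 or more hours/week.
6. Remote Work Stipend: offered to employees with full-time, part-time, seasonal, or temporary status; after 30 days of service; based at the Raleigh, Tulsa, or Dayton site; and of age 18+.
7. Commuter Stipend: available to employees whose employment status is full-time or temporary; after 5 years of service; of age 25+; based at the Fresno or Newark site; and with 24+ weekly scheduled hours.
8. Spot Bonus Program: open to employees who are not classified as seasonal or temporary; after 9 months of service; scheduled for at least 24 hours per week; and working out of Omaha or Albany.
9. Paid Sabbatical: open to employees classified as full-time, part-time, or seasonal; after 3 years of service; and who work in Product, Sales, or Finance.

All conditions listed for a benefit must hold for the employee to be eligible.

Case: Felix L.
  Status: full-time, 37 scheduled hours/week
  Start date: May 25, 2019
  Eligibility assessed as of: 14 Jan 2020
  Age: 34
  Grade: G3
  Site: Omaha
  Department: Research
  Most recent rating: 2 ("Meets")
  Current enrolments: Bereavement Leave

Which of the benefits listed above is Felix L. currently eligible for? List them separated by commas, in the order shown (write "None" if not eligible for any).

Service from May 25, 2019 to 14 Jan 2020: 234 days.
Tuition Reimbursement — status full-time ✓ (not excluded); service 234 days < 18 months (≈540 days) ✗ → not eligible.
Home Office Allowance — status full-time ✗ (requires temporary) → not eligible.
Bereavement Leave — status full-time ✓; service 234 days ≥ 45 days ✓; rating 2 ≥ 2 ✓; age 34 ≥ 21 ✓; 37 hrs/wk ≥ 20 ✓ → eligible.
Flexible Spending Account — status full-time ✓; service 234 days < 18 months (≈540 days) ✗ → not eligible.
Paid Family Leave — status full-time ✗ (requires temporary) → not eligible.
Remote Work Stipend — status full-time ✓; service 234 days ≥ 30 days ✓; site Omaha ✗ (not Raleigh, Tulsa, or Dayton) → not eligible.
Commuter Stipend — status full-time ✓; service 234 days < 5 years (≈1825 days) ✗ → not eligible.
Spot Bonus Program — status full-time ✓ (not excluded); service 234 days < 9 months (≈270 days) ✗ → not eligible.
Paid Sabbatical — status full-time ✓; service 234 days < 3 years (≈1095 days) ✗ → not eligible.

Bereavement Leave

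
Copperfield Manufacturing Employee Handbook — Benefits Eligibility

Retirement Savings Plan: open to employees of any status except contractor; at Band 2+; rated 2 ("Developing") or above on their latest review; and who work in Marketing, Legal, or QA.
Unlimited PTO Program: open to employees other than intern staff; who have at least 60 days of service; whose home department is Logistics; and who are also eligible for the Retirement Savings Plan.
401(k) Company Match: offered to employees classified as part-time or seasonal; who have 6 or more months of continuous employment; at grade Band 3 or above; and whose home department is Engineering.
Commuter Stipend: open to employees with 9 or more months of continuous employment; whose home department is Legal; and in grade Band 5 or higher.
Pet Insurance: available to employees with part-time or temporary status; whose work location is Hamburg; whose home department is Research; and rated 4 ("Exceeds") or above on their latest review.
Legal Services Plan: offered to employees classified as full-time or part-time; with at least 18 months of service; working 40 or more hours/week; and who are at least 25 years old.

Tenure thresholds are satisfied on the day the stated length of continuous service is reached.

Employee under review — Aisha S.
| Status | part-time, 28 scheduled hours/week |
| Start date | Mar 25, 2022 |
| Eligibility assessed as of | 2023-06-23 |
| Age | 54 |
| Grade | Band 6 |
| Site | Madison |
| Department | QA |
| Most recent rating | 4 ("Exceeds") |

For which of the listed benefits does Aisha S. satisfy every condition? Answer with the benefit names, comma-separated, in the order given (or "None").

Retirement Savings Plan

Service from Mar 25, 2022 to 2023-06-23: 455 days.
Retirement Savings Plan — status part-time ✓ (not excluded); grade Band 6 ≥ Band 2 ✓; rating 4 ≥ 2 ✓; dept QA ✓ → eligible.
Unlimited PTO Program — status part-time ✓ (not excluded); service 455 days ≥ 60 days ✓; dept QA ✗ → not eligible.
401(k) Company Match — status part-time ✓; service 455 days ≥ 6 months (≈180 days) ✓; grade Band 6 ≥ Band 3 ✓; dept QA ✗ → not eligible.
Commuter Stipend — service 455 days ≥ 9 months (≈270 days) ✓; dept QA ✗ → not eligible.
Pet Insurance — status part-time ✓; site Madison ✗ (not Hamburg) → not eligible.
Legal Services Plan — status part-time ✓; service 455 days < 18 months (≈540 days) ✗ → not eligible.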